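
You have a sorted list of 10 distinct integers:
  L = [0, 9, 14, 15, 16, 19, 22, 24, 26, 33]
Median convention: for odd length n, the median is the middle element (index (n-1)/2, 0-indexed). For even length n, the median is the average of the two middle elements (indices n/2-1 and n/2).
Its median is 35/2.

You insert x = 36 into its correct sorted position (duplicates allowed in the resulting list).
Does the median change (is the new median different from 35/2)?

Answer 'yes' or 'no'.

Old median = 35/2
Insert x = 36
New median = 19
Changed? yes

Answer: yes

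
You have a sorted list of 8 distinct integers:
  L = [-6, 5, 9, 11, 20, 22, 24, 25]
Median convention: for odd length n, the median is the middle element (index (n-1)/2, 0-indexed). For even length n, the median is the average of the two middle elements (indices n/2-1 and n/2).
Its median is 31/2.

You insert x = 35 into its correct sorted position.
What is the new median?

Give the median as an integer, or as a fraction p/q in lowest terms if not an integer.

Old list (sorted, length 8): [-6, 5, 9, 11, 20, 22, 24, 25]
Old median = 31/2
Insert x = 35
Old length even (8). Middle pair: indices 3,4 = 11,20.
New length odd (9). New median = single middle element.
x = 35: 8 elements are < x, 0 elements are > x.
New sorted list: [-6, 5, 9, 11, 20, 22, 24, 25, 35]
New median = 20

Answer: 20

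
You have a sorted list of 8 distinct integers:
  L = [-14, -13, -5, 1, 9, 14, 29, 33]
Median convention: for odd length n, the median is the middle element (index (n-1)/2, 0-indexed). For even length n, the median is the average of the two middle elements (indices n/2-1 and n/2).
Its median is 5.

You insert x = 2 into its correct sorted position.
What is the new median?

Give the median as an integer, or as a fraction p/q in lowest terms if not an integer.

Answer: 2

Derivation:
Old list (sorted, length 8): [-14, -13, -5, 1, 9, 14, 29, 33]
Old median = 5
Insert x = 2
Old length even (8). Middle pair: indices 3,4 = 1,9.
New length odd (9). New median = single middle element.
x = 2: 4 elements are < x, 4 elements are > x.
New sorted list: [-14, -13, -5, 1, 2, 9, 14, 29, 33]
New median = 2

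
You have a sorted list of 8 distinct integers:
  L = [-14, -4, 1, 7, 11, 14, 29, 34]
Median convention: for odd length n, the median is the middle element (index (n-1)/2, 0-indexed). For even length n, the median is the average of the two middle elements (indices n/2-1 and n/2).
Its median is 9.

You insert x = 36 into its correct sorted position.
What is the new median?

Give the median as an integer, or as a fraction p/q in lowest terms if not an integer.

Old list (sorted, length 8): [-14, -4, 1, 7, 11, 14, 29, 34]
Old median = 9
Insert x = 36
Old length even (8). Middle pair: indices 3,4 = 7,11.
New length odd (9). New median = single middle element.
x = 36: 8 elements are < x, 0 elements are > x.
New sorted list: [-14, -4, 1, 7, 11, 14, 29, 34, 36]
New median = 11

Answer: 11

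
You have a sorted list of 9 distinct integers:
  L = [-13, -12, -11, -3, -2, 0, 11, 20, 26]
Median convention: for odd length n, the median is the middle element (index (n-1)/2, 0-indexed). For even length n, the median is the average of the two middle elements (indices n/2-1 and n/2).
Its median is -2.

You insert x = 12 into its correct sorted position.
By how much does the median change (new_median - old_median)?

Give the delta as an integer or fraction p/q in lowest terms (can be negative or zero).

Old median = -2
After inserting x = 12: new sorted = [-13, -12, -11, -3, -2, 0, 11, 12, 20, 26]
New median = -1
Delta = -1 - -2 = 1

Answer: 1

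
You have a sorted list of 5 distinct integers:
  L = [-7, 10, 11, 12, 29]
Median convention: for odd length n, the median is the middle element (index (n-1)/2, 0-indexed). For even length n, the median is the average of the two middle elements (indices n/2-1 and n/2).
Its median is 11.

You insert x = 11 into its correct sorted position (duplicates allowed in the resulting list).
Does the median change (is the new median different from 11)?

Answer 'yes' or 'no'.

Old median = 11
Insert x = 11
New median = 11
Changed? no

Answer: no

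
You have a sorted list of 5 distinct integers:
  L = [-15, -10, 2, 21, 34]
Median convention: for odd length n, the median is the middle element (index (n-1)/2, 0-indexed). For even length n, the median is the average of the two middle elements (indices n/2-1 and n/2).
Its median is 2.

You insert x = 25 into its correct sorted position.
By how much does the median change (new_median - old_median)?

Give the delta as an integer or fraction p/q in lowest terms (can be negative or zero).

Answer: 19/2

Derivation:
Old median = 2
After inserting x = 25: new sorted = [-15, -10, 2, 21, 25, 34]
New median = 23/2
Delta = 23/2 - 2 = 19/2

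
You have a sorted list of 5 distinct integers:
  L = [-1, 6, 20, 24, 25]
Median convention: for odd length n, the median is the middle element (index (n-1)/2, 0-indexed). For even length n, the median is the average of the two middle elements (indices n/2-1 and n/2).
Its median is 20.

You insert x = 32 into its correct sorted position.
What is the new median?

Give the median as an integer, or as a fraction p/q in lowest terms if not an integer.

Answer: 22

Derivation:
Old list (sorted, length 5): [-1, 6, 20, 24, 25]
Old median = 20
Insert x = 32
Old length odd (5). Middle was index 2 = 20.
New length even (6). New median = avg of two middle elements.
x = 32: 5 elements are < x, 0 elements are > x.
New sorted list: [-1, 6, 20, 24, 25, 32]
New median = 22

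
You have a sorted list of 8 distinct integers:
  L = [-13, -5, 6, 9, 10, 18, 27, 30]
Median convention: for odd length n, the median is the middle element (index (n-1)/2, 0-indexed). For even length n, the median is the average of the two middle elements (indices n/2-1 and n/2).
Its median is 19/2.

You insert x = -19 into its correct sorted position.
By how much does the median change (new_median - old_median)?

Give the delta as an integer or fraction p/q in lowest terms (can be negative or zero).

Old median = 19/2
After inserting x = -19: new sorted = [-19, -13, -5, 6, 9, 10, 18, 27, 30]
New median = 9
Delta = 9 - 19/2 = -1/2

Answer: -1/2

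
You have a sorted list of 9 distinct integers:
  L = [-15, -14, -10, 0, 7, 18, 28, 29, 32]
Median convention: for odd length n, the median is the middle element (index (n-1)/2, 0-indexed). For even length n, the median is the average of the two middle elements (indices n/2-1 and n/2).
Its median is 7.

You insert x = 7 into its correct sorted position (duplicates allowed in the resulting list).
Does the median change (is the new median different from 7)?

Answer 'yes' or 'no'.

Answer: no

Derivation:
Old median = 7
Insert x = 7
New median = 7
Changed? no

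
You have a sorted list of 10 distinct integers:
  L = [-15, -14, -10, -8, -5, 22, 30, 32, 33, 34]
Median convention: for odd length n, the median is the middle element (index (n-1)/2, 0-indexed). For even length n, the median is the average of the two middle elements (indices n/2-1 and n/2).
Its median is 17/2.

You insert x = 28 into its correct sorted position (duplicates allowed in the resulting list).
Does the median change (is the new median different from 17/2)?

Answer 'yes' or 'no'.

Old median = 17/2
Insert x = 28
New median = 22
Changed? yes

Answer: yes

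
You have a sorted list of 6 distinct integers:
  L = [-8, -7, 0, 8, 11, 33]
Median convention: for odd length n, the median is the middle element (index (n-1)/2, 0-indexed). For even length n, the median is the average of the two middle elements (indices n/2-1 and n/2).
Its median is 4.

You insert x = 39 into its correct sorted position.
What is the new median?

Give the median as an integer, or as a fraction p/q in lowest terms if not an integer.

Answer: 8

Derivation:
Old list (sorted, length 6): [-8, -7, 0, 8, 11, 33]
Old median = 4
Insert x = 39
Old length even (6). Middle pair: indices 2,3 = 0,8.
New length odd (7). New median = single middle element.
x = 39: 6 elements are < x, 0 elements are > x.
New sorted list: [-8, -7, 0, 8, 11, 33, 39]
New median = 8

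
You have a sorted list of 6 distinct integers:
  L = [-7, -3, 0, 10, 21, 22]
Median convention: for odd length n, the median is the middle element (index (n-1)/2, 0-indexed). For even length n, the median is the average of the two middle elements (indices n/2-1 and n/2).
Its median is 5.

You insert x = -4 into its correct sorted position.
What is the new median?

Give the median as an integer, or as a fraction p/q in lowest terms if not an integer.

Old list (sorted, length 6): [-7, -3, 0, 10, 21, 22]
Old median = 5
Insert x = -4
Old length even (6). Middle pair: indices 2,3 = 0,10.
New length odd (7). New median = single middle element.
x = -4: 1 elements are < x, 5 elements are > x.
New sorted list: [-7, -4, -3, 0, 10, 21, 22]
New median = 0

Answer: 0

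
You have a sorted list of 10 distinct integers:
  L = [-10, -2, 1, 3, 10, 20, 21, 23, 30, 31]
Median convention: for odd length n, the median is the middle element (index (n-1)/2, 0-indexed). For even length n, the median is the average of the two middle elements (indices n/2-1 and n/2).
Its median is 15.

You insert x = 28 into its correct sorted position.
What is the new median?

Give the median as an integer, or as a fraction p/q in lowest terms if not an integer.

Answer: 20

Derivation:
Old list (sorted, length 10): [-10, -2, 1, 3, 10, 20, 21, 23, 30, 31]
Old median = 15
Insert x = 28
Old length even (10). Middle pair: indices 4,5 = 10,20.
New length odd (11). New median = single middle element.
x = 28: 8 elements are < x, 2 elements are > x.
New sorted list: [-10, -2, 1, 3, 10, 20, 21, 23, 28, 30, 31]
New median = 20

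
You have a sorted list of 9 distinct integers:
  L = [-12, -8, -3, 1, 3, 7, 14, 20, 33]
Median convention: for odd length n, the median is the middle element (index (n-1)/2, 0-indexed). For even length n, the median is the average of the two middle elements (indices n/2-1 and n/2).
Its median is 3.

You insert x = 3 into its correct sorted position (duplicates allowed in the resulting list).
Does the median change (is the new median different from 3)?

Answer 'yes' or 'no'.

Old median = 3
Insert x = 3
New median = 3
Changed? no

Answer: no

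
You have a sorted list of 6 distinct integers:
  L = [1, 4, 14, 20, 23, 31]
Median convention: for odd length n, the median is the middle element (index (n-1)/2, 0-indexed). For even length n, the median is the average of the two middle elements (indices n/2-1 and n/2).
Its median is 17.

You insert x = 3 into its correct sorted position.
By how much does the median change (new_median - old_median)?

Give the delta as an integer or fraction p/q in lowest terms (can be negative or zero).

Old median = 17
After inserting x = 3: new sorted = [1, 3, 4, 14, 20, 23, 31]
New median = 14
Delta = 14 - 17 = -3

Answer: -3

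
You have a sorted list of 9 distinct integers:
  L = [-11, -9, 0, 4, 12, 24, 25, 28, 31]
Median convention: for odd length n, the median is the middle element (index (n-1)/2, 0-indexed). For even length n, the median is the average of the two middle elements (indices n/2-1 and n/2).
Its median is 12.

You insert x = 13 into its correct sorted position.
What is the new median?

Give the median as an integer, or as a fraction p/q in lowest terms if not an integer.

Old list (sorted, length 9): [-11, -9, 0, 4, 12, 24, 25, 28, 31]
Old median = 12
Insert x = 13
Old length odd (9). Middle was index 4 = 12.
New length even (10). New median = avg of two middle elements.
x = 13: 5 elements are < x, 4 elements are > x.
New sorted list: [-11, -9, 0, 4, 12, 13, 24, 25, 28, 31]
New median = 25/2

Answer: 25/2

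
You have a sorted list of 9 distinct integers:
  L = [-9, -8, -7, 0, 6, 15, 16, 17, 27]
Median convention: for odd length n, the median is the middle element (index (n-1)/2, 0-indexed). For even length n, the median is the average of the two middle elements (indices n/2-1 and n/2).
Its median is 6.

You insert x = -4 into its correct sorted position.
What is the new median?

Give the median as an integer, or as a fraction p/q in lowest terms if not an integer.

Answer: 3

Derivation:
Old list (sorted, length 9): [-9, -8, -7, 0, 6, 15, 16, 17, 27]
Old median = 6
Insert x = -4
Old length odd (9). Middle was index 4 = 6.
New length even (10). New median = avg of two middle elements.
x = -4: 3 elements are < x, 6 elements are > x.
New sorted list: [-9, -8, -7, -4, 0, 6, 15, 16, 17, 27]
New median = 3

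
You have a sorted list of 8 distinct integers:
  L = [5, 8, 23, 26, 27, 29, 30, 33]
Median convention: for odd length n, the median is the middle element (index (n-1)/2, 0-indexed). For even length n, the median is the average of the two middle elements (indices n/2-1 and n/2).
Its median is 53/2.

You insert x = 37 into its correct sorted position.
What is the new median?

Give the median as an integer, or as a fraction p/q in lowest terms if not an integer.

Answer: 27

Derivation:
Old list (sorted, length 8): [5, 8, 23, 26, 27, 29, 30, 33]
Old median = 53/2
Insert x = 37
Old length even (8). Middle pair: indices 3,4 = 26,27.
New length odd (9). New median = single middle element.
x = 37: 8 elements are < x, 0 elements are > x.
New sorted list: [5, 8, 23, 26, 27, 29, 30, 33, 37]
New median = 27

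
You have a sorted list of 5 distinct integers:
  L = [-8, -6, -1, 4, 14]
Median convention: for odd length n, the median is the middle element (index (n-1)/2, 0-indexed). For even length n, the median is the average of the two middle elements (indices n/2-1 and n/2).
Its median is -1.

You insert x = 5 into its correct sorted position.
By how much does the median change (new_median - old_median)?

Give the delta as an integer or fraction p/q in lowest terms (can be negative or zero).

Old median = -1
After inserting x = 5: new sorted = [-8, -6, -1, 4, 5, 14]
New median = 3/2
Delta = 3/2 - -1 = 5/2

Answer: 5/2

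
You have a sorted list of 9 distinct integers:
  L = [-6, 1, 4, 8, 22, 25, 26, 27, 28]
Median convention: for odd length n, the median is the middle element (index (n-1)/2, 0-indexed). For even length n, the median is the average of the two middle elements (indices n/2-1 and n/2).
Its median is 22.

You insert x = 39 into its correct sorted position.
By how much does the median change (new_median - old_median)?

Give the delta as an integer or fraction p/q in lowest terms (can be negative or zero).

Answer: 3/2

Derivation:
Old median = 22
After inserting x = 39: new sorted = [-6, 1, 4, 8, 22, 25, 26, 27, 28, 39]
New median = 47/2
Delta = 47/2 - 22 = 3/2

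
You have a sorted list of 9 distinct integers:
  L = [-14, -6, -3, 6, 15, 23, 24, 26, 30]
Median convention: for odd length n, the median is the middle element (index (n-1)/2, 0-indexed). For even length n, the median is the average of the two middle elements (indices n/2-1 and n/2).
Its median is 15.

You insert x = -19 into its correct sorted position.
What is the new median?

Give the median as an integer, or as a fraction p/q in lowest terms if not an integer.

Answer: 21/2

Derivation:
Old list (sorted, length 9): [-14, -6, -3, 6, 15, 23, 24, 26, 30]
Old median = 15
Insert x = -19
Old length odd (9). Middle was index 4 = 15.
New length even (10). New median = avg of two middle elements.
x = -19: 0 elements are < x, 9 elements are > x.
New sorted list: [-19, -14, -6, -3, 6, 15, 23, 24, 26, 30]
New median = 21/2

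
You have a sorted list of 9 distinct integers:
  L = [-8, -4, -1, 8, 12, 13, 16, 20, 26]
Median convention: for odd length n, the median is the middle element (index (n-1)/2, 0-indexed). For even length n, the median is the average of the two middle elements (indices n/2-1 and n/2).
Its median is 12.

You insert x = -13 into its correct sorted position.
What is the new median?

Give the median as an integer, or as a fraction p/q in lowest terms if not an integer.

Answer: 10

Derivation:
Old list (sorted, length 9): [-8, -4, -1, 8, 12, 13, 16, 20, 26]
Old median = 12
Insert x = -13
Old length odd (9). Middle was index 4 = 12.
New length even (10). New median = avg of two middle elements.
x = -13: 0 elements are < x, 9 elements are > x.
New sorted list: [-13, -8, -4, -1, 8, 12, 13, 16, 20, 26]
New median = 10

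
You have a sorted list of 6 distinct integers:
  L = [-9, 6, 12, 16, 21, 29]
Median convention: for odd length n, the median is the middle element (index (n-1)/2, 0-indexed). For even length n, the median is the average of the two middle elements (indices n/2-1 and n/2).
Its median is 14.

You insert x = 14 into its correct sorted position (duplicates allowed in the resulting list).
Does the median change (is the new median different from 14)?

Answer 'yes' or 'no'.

Old median = 14
Insert x = 14
New median = 14
Changed? no

Answer: no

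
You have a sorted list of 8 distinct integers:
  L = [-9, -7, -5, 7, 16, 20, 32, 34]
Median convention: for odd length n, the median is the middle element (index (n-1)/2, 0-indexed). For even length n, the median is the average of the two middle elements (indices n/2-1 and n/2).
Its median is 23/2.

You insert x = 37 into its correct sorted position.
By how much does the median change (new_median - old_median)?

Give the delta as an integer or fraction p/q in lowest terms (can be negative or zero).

Old median = 23/2
After inserting x = 37: new sorted = [-9, -7, -5, 7, 16, 20, 32, 34, 37]
New median = 16
Delta = 16 - 23/2 = 9/2

Answer: 9/2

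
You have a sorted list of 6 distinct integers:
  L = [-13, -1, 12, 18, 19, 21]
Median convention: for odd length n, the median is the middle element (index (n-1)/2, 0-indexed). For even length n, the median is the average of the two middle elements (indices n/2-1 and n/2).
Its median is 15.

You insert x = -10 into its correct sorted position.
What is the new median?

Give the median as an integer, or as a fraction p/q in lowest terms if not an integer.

Old list (sorted, length 6): [-13, -1, 12, 18, 19, 21]
Old median = 15
Insert x = -10
Old length even (6). Middle pair: indices 2,3 = 12,18.
New length odd (7). New median = single middle element.
x = -10: 1 elements are < x, 5 elements are > x.
New sorted list: [-13, -10, -1, 12, 18, 19, 21]
New median = 12

Answer: 12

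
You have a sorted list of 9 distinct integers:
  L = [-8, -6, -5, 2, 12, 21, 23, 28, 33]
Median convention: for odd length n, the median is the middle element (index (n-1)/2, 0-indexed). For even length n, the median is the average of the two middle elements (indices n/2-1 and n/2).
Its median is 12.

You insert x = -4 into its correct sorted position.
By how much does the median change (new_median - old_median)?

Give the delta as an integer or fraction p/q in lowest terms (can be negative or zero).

Old median = 12
After inserting x = -4: new sorted = [-8, -6, -5, -4, 2, 12, 21, 23, 28, 33]
New median = 7
Delta = 7 - 12 = -5

Answer: -5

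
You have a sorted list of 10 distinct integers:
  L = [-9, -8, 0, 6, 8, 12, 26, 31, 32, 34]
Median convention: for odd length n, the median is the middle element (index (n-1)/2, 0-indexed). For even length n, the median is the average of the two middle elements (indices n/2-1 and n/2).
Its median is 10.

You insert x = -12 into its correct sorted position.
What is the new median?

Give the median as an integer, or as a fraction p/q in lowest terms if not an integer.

Old list (sorted, length 10): [-9, -8, 0, 6, 8, 12, 26, 31, 32, 34]
Old median = 10
Insert x = -12
Old length even (10). Middle pair: indices 4,5 = 8,12.
New length odd (11). New median = single middle element.
x = -12: 0 elements are < x, 10 elements are > x.
New sorted list: [-12, -9, -8, 0, 6, 8, 12, 26, 31, 32, 34]
New median = 8

Answer: 8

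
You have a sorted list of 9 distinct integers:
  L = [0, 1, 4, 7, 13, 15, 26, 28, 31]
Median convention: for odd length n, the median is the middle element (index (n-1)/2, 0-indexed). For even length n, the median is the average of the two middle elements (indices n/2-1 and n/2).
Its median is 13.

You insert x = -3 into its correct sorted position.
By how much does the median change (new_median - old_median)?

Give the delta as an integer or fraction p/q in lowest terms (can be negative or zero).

Answer: -3

Derivation:
Old median = 13
After inserting x = -3: new sorted = [-3, 0, 1, 4, 7, 13, 15, 26, 28, 31]
New median = 10
Delta = 10 - 13 = -3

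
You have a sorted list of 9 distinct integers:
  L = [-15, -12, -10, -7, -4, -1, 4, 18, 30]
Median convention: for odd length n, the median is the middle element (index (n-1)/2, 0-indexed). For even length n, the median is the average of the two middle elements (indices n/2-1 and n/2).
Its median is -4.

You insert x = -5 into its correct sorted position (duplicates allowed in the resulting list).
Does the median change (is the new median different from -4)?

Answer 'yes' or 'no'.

Old median = -4
Insert x = -5
New median = -9/2
Changed? yes

Answer: yes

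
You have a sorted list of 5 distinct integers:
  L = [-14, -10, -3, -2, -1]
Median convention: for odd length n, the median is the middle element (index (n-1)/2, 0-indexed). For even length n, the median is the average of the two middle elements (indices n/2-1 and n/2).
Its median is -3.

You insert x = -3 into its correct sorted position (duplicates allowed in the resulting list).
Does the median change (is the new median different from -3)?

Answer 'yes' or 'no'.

Old median = -3
Insert x = -3
New median = -3
Changed? no

Answer: no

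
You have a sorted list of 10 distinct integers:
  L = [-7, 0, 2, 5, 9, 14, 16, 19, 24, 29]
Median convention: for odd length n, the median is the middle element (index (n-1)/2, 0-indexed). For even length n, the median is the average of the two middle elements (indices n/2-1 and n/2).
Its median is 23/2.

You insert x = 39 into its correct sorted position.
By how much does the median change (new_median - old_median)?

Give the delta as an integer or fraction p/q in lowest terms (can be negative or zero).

Old median = 23/2
After inserting x = 39: new sorted = [-7, 0, 2, 5, 9, 14, 16, 19, 24, 29, 39]
New median = 14
Delta = 14 - 23/2 = 5/2

Answer: 5/2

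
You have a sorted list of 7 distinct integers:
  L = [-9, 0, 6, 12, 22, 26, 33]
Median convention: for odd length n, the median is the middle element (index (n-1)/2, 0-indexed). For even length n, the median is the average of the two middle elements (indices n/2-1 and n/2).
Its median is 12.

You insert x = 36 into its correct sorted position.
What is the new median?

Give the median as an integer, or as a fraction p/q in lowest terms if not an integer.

Answer: 17

Derivation:
Old list (sorted, length 7): [-9, 0, 6, 12, 22, 26, 33]
Old median = 12
Insert x = 36
Old length odd (7). Middle was index 3 = 12.
New length even (8). New median = avg of two middle elements.
x = 36: 7 elements are < x, 0 elements are > x.
New sorted list: [-9, 0, 6, 12, 22, 26, 33, 36]
New median = 17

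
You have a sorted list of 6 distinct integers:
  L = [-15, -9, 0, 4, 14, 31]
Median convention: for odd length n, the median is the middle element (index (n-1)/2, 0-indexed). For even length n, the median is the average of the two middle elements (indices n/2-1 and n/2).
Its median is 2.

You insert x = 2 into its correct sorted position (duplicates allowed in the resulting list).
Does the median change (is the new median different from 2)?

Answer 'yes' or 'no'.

Answer: no

Derivation:
Old median = 2
Insert x = 2
New median = 2
Changed? no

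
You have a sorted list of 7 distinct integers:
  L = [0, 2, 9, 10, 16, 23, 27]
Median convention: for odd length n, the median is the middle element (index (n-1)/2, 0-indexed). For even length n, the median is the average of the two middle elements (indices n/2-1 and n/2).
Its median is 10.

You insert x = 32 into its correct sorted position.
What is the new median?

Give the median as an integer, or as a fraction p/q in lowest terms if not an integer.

Old list (sorted, length 7): [0, 2, 9, 10, 16, 23, 27]
Old median = 10
Insert x = 32
Old length odd (7). Middle was index 3 = 10.
New length even (8). New median = avg of two middle elements.
x = 32: 7 elements are < x, 0 elements are > x.
New sorted list: [0, 2, 9, 10, 16, 23, 27, 32]
New median = 13

Answer: 13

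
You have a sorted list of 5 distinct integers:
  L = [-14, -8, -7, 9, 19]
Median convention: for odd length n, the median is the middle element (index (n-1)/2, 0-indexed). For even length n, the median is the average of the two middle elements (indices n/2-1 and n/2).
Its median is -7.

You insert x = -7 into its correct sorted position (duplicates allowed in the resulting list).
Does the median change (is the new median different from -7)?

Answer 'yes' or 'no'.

Answer: no

Derivation:
Old median = -7
Insert x = -7
New median = -7
Changed? no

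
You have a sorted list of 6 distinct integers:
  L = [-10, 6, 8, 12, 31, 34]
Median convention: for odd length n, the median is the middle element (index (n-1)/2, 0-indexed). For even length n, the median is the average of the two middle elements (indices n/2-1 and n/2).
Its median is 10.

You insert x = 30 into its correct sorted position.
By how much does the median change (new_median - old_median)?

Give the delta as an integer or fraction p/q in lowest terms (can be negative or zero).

Answer: 2

Derivation:
Old median = 10
After inserting x = 30: new sorted = [-10, 6, 8, 12, 30, 31, 34]
New median = 12
Delta = 12 - 10 = 2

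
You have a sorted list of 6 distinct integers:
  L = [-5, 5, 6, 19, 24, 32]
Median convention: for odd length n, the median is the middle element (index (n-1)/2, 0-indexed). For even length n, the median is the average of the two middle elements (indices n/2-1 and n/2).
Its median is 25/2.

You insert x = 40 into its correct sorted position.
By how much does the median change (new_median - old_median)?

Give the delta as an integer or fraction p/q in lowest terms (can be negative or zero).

Answer: 13/2

Derivation:
Old median = 25/2
After inserting x = 40: new sorted = [-5, 5, 6, 19, 24, 32, 40]
New median = 19
Delta = 19 - 25/2 = 13/2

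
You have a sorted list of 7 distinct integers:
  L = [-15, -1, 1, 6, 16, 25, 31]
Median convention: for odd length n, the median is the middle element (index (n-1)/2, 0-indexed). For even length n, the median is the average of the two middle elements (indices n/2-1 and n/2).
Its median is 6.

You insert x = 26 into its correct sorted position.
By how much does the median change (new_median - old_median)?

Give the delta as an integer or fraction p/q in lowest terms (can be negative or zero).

Answer: 5

Derivation:
Old median = 6
After inserting x = 26: new sorted = [-15, -1, 1, 6, 16, 25, 26, 31]
New median = 11
Delta = 11 - 6 = 5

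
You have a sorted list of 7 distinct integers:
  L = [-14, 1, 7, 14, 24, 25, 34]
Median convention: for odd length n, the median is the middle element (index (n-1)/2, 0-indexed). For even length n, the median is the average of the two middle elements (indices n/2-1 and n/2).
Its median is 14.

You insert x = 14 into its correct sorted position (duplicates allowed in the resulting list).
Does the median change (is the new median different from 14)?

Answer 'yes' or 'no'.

Old median = 14
Insert x = 14
New median = 14
Changed? no

Answer: no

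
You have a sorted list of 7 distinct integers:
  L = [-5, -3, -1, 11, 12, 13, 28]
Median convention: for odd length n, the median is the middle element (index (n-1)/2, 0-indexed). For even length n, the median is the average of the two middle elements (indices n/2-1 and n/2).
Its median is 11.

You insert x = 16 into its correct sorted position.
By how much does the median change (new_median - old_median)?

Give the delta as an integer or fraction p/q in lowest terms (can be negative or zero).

Answer: 1/2

Derivation:
Old median = 11
After inserting x = 16: new sorted = [-5, -3, -1, 11, 12, 13, 16, 28]
New median = 23/2
Delta = 23/2 - 11 = 1/2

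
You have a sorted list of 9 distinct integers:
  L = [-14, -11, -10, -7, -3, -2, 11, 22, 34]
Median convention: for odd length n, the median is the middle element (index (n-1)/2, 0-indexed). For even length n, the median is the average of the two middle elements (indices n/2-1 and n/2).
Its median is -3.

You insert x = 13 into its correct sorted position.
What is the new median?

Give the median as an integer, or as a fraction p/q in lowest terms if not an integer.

Old list (sorted, length 9): [-14, -11, -10, -7, -3, -2, 11, 22, 34]
Old median = -3
Insert x = 13
Old length odd (9). Middle was index 4 = -3.
New length even (10). New median = avg of two middle elements.
x = 13: 7 elements are < x, 2 elements are > x.
New sorted list: [-14, -11, -10, -7, -3, -2, 11, 13, 22, 34]
New median = -5/2

Answer: -5/2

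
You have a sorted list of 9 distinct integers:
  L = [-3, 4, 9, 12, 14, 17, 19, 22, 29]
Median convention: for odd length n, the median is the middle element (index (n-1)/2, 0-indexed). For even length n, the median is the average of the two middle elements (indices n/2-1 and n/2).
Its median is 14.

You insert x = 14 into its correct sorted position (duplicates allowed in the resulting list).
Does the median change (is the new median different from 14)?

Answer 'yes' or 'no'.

Old median = 14
Insert x = 14
New median = 14
Changed? no

Answer: no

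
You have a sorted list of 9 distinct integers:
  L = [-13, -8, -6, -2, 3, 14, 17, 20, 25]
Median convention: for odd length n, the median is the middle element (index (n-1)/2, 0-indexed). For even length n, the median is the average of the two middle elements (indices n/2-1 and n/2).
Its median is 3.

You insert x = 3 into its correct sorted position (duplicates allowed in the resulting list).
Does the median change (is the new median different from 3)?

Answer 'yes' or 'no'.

Old median = 3
Insert x = 3
New median = 3
Changed? no

Answer: no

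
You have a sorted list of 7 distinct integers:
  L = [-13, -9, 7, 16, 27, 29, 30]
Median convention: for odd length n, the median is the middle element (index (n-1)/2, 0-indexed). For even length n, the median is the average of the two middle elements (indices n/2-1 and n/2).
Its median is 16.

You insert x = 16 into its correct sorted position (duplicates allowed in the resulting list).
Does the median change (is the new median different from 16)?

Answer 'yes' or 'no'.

Answer: no

Derivation:
Old median = 16
Insert x = 16
New median = 16
Changed? no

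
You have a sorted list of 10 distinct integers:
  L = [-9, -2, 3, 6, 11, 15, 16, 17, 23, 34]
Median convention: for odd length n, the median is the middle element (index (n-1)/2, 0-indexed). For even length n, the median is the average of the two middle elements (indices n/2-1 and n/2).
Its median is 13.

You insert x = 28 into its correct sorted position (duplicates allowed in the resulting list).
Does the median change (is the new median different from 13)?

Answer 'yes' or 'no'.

Old median = 13
Insert x = 28
New median = 15
Changed? yes

Answer: yes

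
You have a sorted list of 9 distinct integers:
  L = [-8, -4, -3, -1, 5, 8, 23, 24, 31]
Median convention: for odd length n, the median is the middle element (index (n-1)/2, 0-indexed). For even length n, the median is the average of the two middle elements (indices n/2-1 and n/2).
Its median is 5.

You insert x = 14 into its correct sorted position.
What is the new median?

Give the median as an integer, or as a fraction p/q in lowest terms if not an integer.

Answer: 13/2

Derivation:
Old list (sorted, length 9): [-8, -4, -3, -1, 5, 8, 23, 24, 31]
Old median = 5
Insert x = 14
Old length odd (9). Middle was index 4 = 5.
New length even (10). New median = avg of two middle elements.
x = 14: 6 elements are < x, 3 elements are > x.
New sorted list: [-8, -4, -3, -1, 5, 8, 14, 23, 24, 31]
New median = 13/2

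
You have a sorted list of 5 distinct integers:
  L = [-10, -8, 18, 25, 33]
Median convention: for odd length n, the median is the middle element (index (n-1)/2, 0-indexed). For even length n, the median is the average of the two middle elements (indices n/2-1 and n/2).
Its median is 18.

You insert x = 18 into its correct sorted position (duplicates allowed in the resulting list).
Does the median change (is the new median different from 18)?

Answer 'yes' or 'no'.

Old median = 18
Insert x = 18
New median = 18
Changed? no

Answer: no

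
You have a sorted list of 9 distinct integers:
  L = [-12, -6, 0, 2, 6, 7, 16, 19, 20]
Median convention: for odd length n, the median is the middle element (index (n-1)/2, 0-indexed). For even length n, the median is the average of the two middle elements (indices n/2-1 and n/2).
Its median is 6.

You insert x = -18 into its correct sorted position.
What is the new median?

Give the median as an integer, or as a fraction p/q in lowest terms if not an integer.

Old list (sorted, length 9): [-12, -6, 0, 2, 6, 7, 16, 19, 20]
Old median = 6
Insert x = -18
Old length odd (9). Middle was index 4 = 6.
New length even (10). New median = avg of two middle elements.
x = -18: 0 elements are < x, 9 elements are > x.
New sorted list: [-18, -12, -6, 0, 2, 6, 7, 16, 19, 20]
New median = 4

Answer: 4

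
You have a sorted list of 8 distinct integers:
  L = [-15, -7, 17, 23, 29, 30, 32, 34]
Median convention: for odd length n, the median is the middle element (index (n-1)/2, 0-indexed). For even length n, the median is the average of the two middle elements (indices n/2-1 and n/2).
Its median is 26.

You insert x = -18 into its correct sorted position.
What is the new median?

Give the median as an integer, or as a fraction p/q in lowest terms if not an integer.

Answer: 23

Derivation:
Old list (sorted, length 8): [-15, -7, 17, 23, 29, 30, 32, 34]
Old median = 26
Insert x = -18
Old length even (8). Middle pair: indices 3,4 = 23,29.
New length odd (9). New median = single middle element.
x = -18: 0 elements are < x, 8 elements are > x.
New sorted list: [-18, -15, -7, 17, 23, 29, 30, 32, 34]
New median = 23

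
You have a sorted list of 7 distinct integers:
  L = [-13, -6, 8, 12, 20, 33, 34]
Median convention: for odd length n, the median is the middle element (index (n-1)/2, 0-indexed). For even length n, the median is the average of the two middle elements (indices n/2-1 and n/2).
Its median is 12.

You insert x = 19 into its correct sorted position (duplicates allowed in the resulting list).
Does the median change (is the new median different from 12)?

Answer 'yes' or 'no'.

Old median = 12
Insert x = 19
New median = 31/2
Changed? yes

Answer: yes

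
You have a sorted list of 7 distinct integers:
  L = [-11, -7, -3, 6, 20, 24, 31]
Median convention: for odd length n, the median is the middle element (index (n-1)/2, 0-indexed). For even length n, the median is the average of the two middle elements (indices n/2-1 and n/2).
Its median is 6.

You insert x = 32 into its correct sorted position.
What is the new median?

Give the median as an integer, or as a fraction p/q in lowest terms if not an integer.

Old list (sorted, length 7): [-11, -7, -3, 6, 20, 24, 31]
Old median = 6
Insert x = 32
Old length odd (7). Middle was index 3 = 6.
New length even (8). New median = avg of two middle elements.
x = 32: 7 elements are < x, 0 elements are > x.
New sorted list: [-11, -7, -3, 6, 20, 24, 31, 32]
New median = 13

Answer: 13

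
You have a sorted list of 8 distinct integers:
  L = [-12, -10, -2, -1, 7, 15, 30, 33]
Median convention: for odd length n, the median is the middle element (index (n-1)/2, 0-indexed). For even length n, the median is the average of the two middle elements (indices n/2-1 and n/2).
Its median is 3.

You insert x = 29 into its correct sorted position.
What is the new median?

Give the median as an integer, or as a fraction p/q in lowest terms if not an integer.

Answer: 7

Derivation:
Old list (sorted, length 8): [-12, -10, -2, -1, 7, 15, 30, 33]
Old median = 3
Insert x = 29
Old length even (8). Middle pair: indices 3,4 = -1,7.
New length odd (9). New median = single middle element.
x = 29: 6 elements are < x, 2 elements are > x.
New sorted list: [-12, -10, -2, -1, 7, 15, 29, 30, 33]
New median = 7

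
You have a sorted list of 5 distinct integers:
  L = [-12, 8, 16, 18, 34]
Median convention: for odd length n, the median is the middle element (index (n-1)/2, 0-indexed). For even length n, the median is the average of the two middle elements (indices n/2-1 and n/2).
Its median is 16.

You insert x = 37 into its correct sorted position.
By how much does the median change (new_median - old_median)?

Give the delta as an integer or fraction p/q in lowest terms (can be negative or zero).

Old median = 16
After inserting x = 37: new sorted = [-12, 8, 16, 18, 34, 37]
New median = 17
Delta = 17 - 16 = 1

Answer: 1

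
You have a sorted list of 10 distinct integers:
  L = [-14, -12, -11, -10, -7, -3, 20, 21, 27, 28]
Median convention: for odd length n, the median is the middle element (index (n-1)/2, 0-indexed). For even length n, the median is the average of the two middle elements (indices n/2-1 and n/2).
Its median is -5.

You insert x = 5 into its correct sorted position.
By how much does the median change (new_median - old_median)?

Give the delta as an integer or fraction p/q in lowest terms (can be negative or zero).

Answer: 2

Derivation:
Old median = -5
After inserting x = 5: new sorted = [-14, -12, -11, -10, -7, -3, 5, 20, 21, 27, 28]
New median = -3
Delta = -3 - -5 = 2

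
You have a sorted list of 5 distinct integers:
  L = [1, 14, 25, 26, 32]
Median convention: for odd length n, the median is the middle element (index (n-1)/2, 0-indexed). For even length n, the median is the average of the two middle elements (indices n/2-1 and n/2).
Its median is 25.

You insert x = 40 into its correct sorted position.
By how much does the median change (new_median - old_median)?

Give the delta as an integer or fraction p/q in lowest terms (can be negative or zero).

Answer: 1/2

Derivation:
Old median = 25
After inserting x = 40: new sorted = [1, 14, 25, 26, 32, 40]
New median = 51/2
Delta = 51/2 - 25 = 1/2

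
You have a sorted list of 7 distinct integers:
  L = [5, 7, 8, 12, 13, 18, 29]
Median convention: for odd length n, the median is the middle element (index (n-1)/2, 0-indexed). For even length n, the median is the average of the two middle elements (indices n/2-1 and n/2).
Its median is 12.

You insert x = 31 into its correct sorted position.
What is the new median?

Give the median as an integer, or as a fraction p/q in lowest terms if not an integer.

Old list (sorted, length 7): [5, 7, 8, 12, 13, 18, 29]
Old median = 12
Insert x = 31
Old length odd (7). Middle was index 3 = 12.
New length even (8). New median = avg of two middle elements.
x = 31: 7 elements are < x, 0 elements are > x.
New sorted list: [5, 7, 8, 12, 13, 18, 29, 31]
New median = 25/2

Answer: 25/2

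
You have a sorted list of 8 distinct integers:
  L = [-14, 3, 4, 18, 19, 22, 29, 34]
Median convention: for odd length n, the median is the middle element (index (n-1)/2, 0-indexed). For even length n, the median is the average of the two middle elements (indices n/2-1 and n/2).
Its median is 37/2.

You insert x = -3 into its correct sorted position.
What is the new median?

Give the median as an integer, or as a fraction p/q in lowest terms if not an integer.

Old list (sorted, length 8): [-14, 3, 4, 18, 19, 22, 29, 34]
Old median = 37/2
Insert x = -3
Old length even (8). Middle pair: indices 3,4 = 18,19.
New length odd (9). New median = single middle element.
x = -3: 1 elements are < x, 7 elements are > x.
New sorted list: [-14, -3, 3, 4, 18, 19, 22, 29, 34]
New median = 18

Answer: 18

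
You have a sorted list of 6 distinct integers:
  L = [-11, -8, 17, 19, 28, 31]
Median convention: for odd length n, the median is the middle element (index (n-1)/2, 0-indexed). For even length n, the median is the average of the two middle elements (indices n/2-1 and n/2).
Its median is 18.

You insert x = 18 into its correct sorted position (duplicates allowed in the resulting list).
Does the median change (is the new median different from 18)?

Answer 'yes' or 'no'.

Answer: no

Derivation:
Old median = 18
Insert x = 18
New median = 18
Changed? no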